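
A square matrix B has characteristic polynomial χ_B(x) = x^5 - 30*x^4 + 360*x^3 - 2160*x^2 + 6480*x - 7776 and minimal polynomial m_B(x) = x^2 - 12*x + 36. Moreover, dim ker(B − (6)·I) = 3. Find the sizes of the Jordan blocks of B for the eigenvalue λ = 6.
Block sizes for λ = 6: [2, 2, 1]

Step 1 — from the characteristic polynomial, algebraic multiplicity of λ = 6 is 5. From dim ker(B − (6)·I) = 3, there are exactly 3 Jordan blocks for λ = 6.
Step 2 — from the minimal polynomial, the factor (x − 6)^2 tells us the largest block for λ = 6 has size 2.
Step 3 — with total size 5, 3 blocks, and largest block 2, the block sizes (in nonincreasing order) are [2, 2, 1].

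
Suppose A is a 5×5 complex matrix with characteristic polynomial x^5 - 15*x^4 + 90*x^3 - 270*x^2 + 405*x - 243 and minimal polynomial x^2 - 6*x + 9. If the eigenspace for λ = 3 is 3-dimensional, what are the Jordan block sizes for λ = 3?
Block sizes for λ = 3: [2, 2, 1]

Step 1 — from the characteristic polynomial, algebraic multiplicity of λ = 3 is 5. From dim ker(A − (3)·I) = 3, there are exactly 3 Jordan blocks for λ = 3.
Step 2 — from the minimal polynomial, the factor (x − 3)^2 tells us the largest block for λ = 3 has size 2.
Step 3 — with total size 5, 3 blocks, and largest block 2, the block sizes (in nonincreasing order) are [2, 2, 1].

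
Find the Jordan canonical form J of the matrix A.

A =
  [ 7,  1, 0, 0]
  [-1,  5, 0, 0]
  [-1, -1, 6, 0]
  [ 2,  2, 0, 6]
J_2(6) ⊕ J_1(6) ⊕ J_1(6)

The characteristic polynomial is
  det(x·I − A) = x^4 - 24*x^3 + 216*x^2 - 864*x + 1296 = (x - 6)^4

Eigenvalues and multiplicities (the geometric multiplicity of λ is n − rank(A − λI), which equals the number of Jordan blocks for λ):
  λ = 6: algebraic multiplicity = 4, geometric multiplicity = 3

Determining the block sizes for each eigenvalue:
  λ = 6: 3 blocks summing to 4 forces exactly one block of size 2 and the rest size 1 → block sizes [2, 1, 1]

Assembling the blocks gives a Jordan form
J =
  [6, 1, 0, 0]
  [0, 6, 0, 0]
  [0, 0, 6, 0]
  [0, 0, 0, 6]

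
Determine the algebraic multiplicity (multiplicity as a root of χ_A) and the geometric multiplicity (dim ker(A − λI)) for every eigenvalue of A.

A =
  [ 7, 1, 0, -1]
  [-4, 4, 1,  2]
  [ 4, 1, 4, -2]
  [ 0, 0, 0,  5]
λ = 5: alg = 4, geom = 2

Step 1 — factor the characteristic polynomial to read off the algebraic multiplicities:
  χ_A(x) = (x - 5)^4

Step 2 — compute geometric multiplicities via the rank-nullity identity g(λ) = n − rank(A − λI):
  rank(A − (5)·I) = 2, so dim ker(A − (5)·I) = n − 2 = 2

Summary:
  λ = 5: algebraic multiplicity = 4, geometric multiplicity = 2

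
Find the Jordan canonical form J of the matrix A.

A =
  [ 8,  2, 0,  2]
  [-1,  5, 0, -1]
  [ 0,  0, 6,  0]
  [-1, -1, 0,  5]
J_2(6) ⊕ J_1(6) ⊕ J_1(6)

The characteristic polynomial is
  det(x·I − A) = x^4 - 24*x^3 + 216*x^2 - 864*x + 1296 = (x - 6)^4

Eigenvalues and multiplicities (the geometric multiplicity of λ is n − rank(A − λI), which equals the number of Jordan blocks for λ):
  λ = 6: algebraic multiplicity = 4, geometric multiplicity = 3

Determining the block sizes for each eigenvalue:
  λ = 6: 3 blocks summing to 4 forces exactly one block of size 2 and the rest size 1 → block sizes [2, 1, 1]

Assembling the blocks gives a Jordan form
J =
  [6, 1, 0, 0]
  [0, 6, 0, 0]
  [0, 0, 6, 0]
  [0, 0, 0, 6]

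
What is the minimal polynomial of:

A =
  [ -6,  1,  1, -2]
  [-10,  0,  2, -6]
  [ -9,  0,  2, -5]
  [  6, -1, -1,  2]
x^4 + 2*x^3

The characteristic polynomial is χ_A(x) = x^3*(x + 2), so the eigenvalues are known. The minimal polynomial is
  m_A(x) = Π_λ (x − λ)^{k_λ}
where k_λ is the size of the *largest* Jordan block for λ (equivalently, the smallest k with (A − λI)^k v = 0 for every generalised eigenvector v of λ).

  λ = -2: largest Jordan block has size 1, contributing (x + 2)
  λ = 0: largest Jordan block has size 3, contributing (x − 0)^3

So m_A(x) = x^3*(x + 2) = x^4 + 2*x^3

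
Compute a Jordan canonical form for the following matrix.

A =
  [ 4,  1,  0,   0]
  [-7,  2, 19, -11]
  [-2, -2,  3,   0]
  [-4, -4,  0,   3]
J_3(3) ⊕ J_1(3)

The characteristic polynomial is
  det(x·I − A) = x^4 - 12*x^3 + 54*x^2 - 108*x + 81 = (x - 3)^4

Eigenvalues and multiplicities (the geometric multiplicity of λ is n − rank(A − λI), which equals the number of Jordan blocks for λ):
  λ = 3: algebraic multiplicity = 4, geometric multiplicity = 2

Determining the block sizes for each eigenvalue:
  λ = 3: with am = 4 and gm = 2, the partition is not yet determined (e.g. several partitions of 4 into 2 parts exist). Let N = A − (3)·I. Computing rank(N^1) = 2, rank(N^2) = 1, rank(N^3) = 0; the number of blocks of size ≥ j is rank(N^{j−1}) − rank(N^j), giving [2, 1, 1]. So we have 1 block(s) of size 3, 1 block(s) of size 1 → block sizes [3, 1]

Assembling the blocks gives a Jordan form
J =
  [3, 1, 0, 0]
  [0, 3, 1, 0]
  [0, 0, 3, 0]
  [0, 0, 0, 3]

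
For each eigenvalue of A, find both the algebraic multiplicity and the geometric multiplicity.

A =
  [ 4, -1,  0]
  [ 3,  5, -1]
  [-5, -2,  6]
λ = 5: alg = 3, geom = 1

Step 1 — factor the characteristic polynomial to read off the algebraic multiplicities:
  χ_A(x) = (x - 5)^3

Step 2 — compute geometric multiplicities via the rank-nullity identity g(λ) = n − rank(A − λI):
  rank(A − (5)·I) = 2, so dim ker(A − (5)·I) = n − 2 = 1

Summary:
  λ = 5: algebraic multiplicity = 3, geometric multiplicity = 1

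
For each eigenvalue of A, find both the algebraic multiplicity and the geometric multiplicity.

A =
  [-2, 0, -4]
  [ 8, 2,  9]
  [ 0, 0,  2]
λ = -2: alg = 1, geom = 1; λ = 2: alg = 2, geom = 1

Step 1 — factor the characteristic polynomial to read off the algebraic multiplicities:
  χ_A(x) = (x - 2)^2*(x + 2)

Step 2 — compute geometric multiplicities via the rank-nullity identity g(λ) = n − rank(A − λI):
  rank(A − (-2)·I) = 2, so dim ker(A − (-2)·I) = n − 2 = 1
  rank(A − (2)·I) = 2, so dim ker(A − (2)·I) = n − 2 = 1

Summary:
  λ = -2: algebraic multiplicity = 1, geometric multiplicity = 1
  λ = 2: algebraic multiplicity = 2, geometric multiplicity = 1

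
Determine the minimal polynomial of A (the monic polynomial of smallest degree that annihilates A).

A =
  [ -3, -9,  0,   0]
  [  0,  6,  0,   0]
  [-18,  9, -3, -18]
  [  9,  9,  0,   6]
x^2 - 3*x - 18

The characteristic polynomial is χ_A(x) = (x - 6)^2*(x + 3)^2, so the eigenvalues are known. The minimal polynomial is
  m_A(x) = Π_λ (x − λ)^{k_λ}
where k_λ is the size of the *largest* Jordan block for λ (equivalently, the smallest k with (A − λI)^k v = 0 for every generalised eigenvector v of λ).

  λ = -3: largest Jordan block has size 1, contributing (x + 3)
  λ = 6: largest Jordan block has size 1, contributing (x − 6)

So m_A(x) = (x - 6)*(x + 3) = x^2 - 3*x - 18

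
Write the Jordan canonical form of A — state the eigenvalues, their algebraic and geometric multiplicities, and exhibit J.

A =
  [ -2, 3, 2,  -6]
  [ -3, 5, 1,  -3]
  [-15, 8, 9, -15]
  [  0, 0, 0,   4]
J_3(4) ⊕ J_1(4)

The characteristic polynomial is
  det(x·I − A) = x^4 - 16*x^3 + 96*x^2 - 256*x + 256 = (x - 4)^4

Eigenvalues and multiplicities (the geometric multiplicity of λ is n − rank(A − λI), which equals the number of Jordan blocks for λ):
  λ = 4: algebraic multiplicity = 4, geometric multiplicity = 2

Determining the block sizes for each eigenvalue:
  λ = 4: with am = 4 and gm = 2, the partition is not yet determined (e.g. several partitions of 4 into 2 parts exist). Let N = A − (4)·I. Computing rank(N^1) = 2, rank(N^2) = 1, rank(N^3) = 0; the number of blocks of size ≥ j is rank(N^{j−1}) − rank(N^j), giving [2, 1, 1]. So we have 1 block(s) of size 3, 1 block(s) of size 1 → block sizes [3, 1]

Assembling the blocks gives a Jordan form
J =
  [4, 1, 0, 0]
  [0, 4, 1, 0]
  [0, 0, 4, 0]
  [0, 0, 0, 4]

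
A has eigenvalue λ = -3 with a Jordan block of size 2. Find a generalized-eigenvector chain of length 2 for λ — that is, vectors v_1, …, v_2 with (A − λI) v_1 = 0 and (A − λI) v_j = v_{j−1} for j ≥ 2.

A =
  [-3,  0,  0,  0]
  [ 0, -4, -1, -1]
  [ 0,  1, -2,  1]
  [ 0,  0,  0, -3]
A Jordan chain for λ = -3 of length 2:
v_1 = (0, -1, 1, 0)ᵀ
v_2 = (0, 1, 0, 0)ᵀ

Let N = A − (-3)·I. We want v_2 with N^2 v_2 = 0 but N^1 v_2 ≠ 0; then v_{j-1} := N · v_j for j = 2, …, 2.

Pick v_2 = (0, 1, 0, 0)ᵀ.
Then v_1 = N · v_2 = (0, -1, 1, 0)ᵀ.

Sanity check: (A − (-3)·I) v_1 = (0, 0, 0, 0)ᵀ = 0. ✓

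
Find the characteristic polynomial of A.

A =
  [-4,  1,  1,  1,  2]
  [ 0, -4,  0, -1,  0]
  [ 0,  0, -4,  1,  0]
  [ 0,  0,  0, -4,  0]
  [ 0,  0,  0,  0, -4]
x^5 + 20*x^4 + 160*x^3 + 640*x^2 + 1280*x + 1024

Expanding det(x·I − A) (e.g. by cofactor expansion or by noting that A is similar to its Jordan form J, which has the same characteristic polynomial as A) gives
  χ_A(x) = x^5 + 20*x^4 + 160*x^3 + 640*x^2 + 1280*x + 1024
which factors as (x + 4)^5. The eigenvalues (with algebraic multiplicities) are λ = -4 with multiplicity 5.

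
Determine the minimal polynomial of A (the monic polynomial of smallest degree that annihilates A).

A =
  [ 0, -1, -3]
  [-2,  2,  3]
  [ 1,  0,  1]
x^3 - 3*x^2 + 3*x - 1

The characteristic polynomial is χ_A(x) = (x - 1)^3, so the eigenvalues are known. The minimal polynomial is
  m_A(x) = Π_λ (x − λ)^{k_λ}
where k_λ is the size of the *largest* Jordan block for λ (equivalently, the smallest k with (A − λI)^k v = 0 for every generalised eigenvector v of λ).

  λ = 1: largest Jordan block has size 3, contributing (x − 1)^3

So m_A(x) = (x - 1)^3 = x^3 - 3*x^2 + 3*x - 1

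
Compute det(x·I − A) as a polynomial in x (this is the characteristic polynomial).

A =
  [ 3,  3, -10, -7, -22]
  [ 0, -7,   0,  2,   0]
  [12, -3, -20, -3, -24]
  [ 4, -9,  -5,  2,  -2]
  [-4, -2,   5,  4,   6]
x^5 + 16*x^4 + 70*x^3 - 100*x^2 - 1375*x - 2500

Expanding det(x·I − A) (e.g. by cofactor expansion or by noting that A is similar to its Jordan form J, which has the same characteristic polynomial as A) gives
  χ_A(x) = x^5 + 16*x^4 + 70*x^3 - 100*x^2 - 1375*x - 2500
which factors as (x - 4)*(x + 5)^4. The eigenvalues (with algebraic multiplicities) are λ = -5 with multiplicity 4, λ = 4 with multiplicity 1.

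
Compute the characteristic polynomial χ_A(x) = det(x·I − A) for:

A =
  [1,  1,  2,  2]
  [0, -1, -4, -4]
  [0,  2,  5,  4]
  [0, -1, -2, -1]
x^4 - 4*x^3 + 6*x^2 - 4*x + 1

Expanding det(x·I − A) (e.g. by cofactor expansion or by noting that A is similar to its Jordan form J, which has the same characteristic polynomial as A) gives
  χ_A(x) = x^4 - 4*x^3 + 6*x^2 - 4*x + 1
which factors as (x - 1)^4. The eigenvalues (with algebraic multiplicities) are λ = 1 with multiplicity 4.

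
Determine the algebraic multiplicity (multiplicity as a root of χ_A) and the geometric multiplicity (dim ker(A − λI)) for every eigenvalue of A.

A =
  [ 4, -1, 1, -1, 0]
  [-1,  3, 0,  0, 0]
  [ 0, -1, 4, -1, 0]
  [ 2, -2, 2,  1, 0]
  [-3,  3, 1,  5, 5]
λ = 3: alg = 4, geom = 2; λ = 5: alg = 1, geom = 1

Step 1 — factor the characteristic polynomial to read off the algebraic multiplicities:
  χ_A(x) = (x - 5)*(x - 3)^4

Step 2 — compute geometric multiplicities via the rank-nullity identity g(λ) = n − rank(A − λI):
  rank(A − (3)·I) = 3, so dim ker(A − (3)·I) = n − 3 = 2
  rank(A − (5)·I) = 4, so dim ker(A − (5)·I) = n − 4 = 1

Summary:
  λ = 3: algebraic multiplicity = 4, geometric multiplicity = 2
  λ = 5: algebraic multiplicity = 1, geometric multiplicity = 1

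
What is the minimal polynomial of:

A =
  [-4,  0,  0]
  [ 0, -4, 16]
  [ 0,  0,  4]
x^2 - 16

The characteristic polynomial is χ_A(x) = (x - 4)*(x + 4)^2, so the eigenvalues are known. The minimal polynomial is
  m_A(x) = Π_λ (x − λ)^{k_λ}
where k_λ is the size of the *largest* Jordan block for λ (equivalently, the smallest k with (A − λI)^k v = 0 for every generalised eigenvector v of λ).

  λ = -4: largest Jordan block has size 1, contributing (x + 4)
  λ = 4: largest Jordan block has size 1, contributing (x − 4)

So m_A(x) = (x - 4)*(x + 4) = x^2 - 16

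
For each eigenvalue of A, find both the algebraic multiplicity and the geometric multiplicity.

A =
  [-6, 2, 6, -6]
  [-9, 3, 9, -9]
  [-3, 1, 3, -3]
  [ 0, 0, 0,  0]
λ = 0: alg = 4, geom = 3

Step 1 — factor the characteristic polynomial to read off the algebraic multiplicities:
  χ_A(x) = x^4

Step 2 — compute geometric multiplicities via the rank-nullity identity g(λ) = n − rank(A − λI):
  rank(A − (0)·I) = 1, so dim ker(A − (0)·I) = n − 1 = 3

Summary:
  λ = 0: algebraic multiplicity = 4, geometric multiplicity = 3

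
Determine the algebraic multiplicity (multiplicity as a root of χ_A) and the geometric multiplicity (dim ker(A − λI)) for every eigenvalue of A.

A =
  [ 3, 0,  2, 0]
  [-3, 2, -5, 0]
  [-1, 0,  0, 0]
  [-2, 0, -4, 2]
λ = 1: alg = 1, geom = 1; λ = 2: alg = 3, geom = 2

Step 1 — factor the characteristic polynomial to read off the algebraic multiplicities:
  χ_A(x) = (x - 2)^3*(x - 1)

Step 2 — compute geometric multiplicities via the rank-nullity identity g(λ) = n − rank(A − λI):
  rank(A − (1)·I) = 3, so dim ker(A − (1)·I) = n − 3 = 1
  rank(A − (2)·I) = 2, so dim ker(A − (2)·I) = n − 2 = 2

Summary:
  λ = 1: algebraic multiplicity = 1, geometric multiplicity = 1
  λ = 2: algebraic multiplicity = 3, geometric multiplicity = 2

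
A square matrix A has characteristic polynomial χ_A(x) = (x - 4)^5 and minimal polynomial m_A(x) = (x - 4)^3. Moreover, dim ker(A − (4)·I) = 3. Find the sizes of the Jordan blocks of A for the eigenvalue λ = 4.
Block sizes for λ = 4: [3, 1, 1]

Step 1 — from the characteristic polynomial, algebraic multiplicity of λ = 4 is 5. From dim ker(A − (4)·I) = 3, there are exactly 3 Jordan blocks for λ = 4.
Step 2 — from the minimal polynomial, the factor (x − 4)^3 tells us the largest block for λ = 4 has size 3.
Step 3 — with total size 5, 3 blocks, and largest block 3, the block sizes (in nonincreasing order) are [3, 1, 1].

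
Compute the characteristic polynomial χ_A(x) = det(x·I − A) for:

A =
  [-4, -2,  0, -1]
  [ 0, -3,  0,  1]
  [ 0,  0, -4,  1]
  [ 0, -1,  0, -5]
x^4 + 16*x^3 + 96*x^2 + 256*x + 256

Expanding det(x·I − A) (e.g. by cofactor expansion or by noting that A is similar to its Jordan form J, which has the same characteristic polynomial as A) gives
  χ_A(x) = x^4 + 16*x^3 + 96*x^2 + 256*x + 256
which factors as (x + 4)^4. The eigenvalues (with algebraic multiplicities) are λ = -4 with multiplicity 4.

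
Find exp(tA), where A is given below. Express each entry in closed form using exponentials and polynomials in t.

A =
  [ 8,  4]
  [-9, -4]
e^{tA} =
  [6*t*exp(2*t) + exp(2*t), 4*t*exp(2*t)]
  [-9*t*exp(2*t), -6*t*exp(2*t) + exp(2*t)]

Strategy: write A = P · J · P⁻¹ where J is a Jordan canonical form, so e^{tA} = P · e^{tJ} · P⁻¹, and e^{tJ} can be computed block-by-block.

A has Jordan form
J =
  [2, 1]
  [0, 2]
(up to reordering of blocks).

Per-block formulas:
  For a 2×2 Jordan block J_2(2): exp(t · J_2(2)) = e^(2t)·(I + t·N), where N is the 2×2 nilpotent shift.

After assembling e^{tJ} and conjugating by P, we get:

e^{tA} =
  [6*t*exp(2*t) + exp(2*t), 4*t*exp(2*t)]
  [-9*t*exp(2*t), -6*t*exp(2*t) + exp(2*t)]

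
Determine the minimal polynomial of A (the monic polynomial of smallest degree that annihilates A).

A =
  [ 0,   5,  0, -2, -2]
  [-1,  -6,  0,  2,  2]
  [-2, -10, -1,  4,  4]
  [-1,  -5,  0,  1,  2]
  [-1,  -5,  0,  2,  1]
x^2 + 2*x + 1

The characteristic polynomial is χ_A(x) = (x + 1)^5, so the eigenvalues are known. The minimal polynomial is
  m_A(x) = Π_λ (x − λ)^{k_λ}
where k_λ is the size of the *largest* Jordan block for λ (equivalently, the smallest k with (A − λI)^k v = 0 for every generalised eigenvector v of λ).

  λ = -1: largest Jordan block has size 2, contributing (x + 1)^2

So m_A(x) = (x + 1)^2 = x^2 + 2*x + 1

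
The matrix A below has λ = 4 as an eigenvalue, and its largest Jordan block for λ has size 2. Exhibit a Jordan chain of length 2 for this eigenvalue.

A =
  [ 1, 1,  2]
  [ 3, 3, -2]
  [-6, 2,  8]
A Jordan chain for λ = 4 of length 2:
v_1 = (-3, 3, -6)ᵀ
v_2 = (1, 0, 0)ᵀ

Let N = A − (4)·I. We want v_2 with N^2 v_2 = 0 but N^1 v_2 ≠ 0; then v_{j-1} := N · v_j for j = 2, …, 2.

Pick v_2 = (1, 0, 0)ᵀ.
Then v_1 = N · v_2 = (-3, 3, -6)ᵀ.

Sanity check: (A − (4)·I) v_1 = (0, 0, 0)ᵀ = 0. ✓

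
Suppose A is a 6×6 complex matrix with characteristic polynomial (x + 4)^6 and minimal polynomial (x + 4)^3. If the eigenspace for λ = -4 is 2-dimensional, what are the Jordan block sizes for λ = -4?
Block sizes for λ = -4: [3, 3]

Step 1 — from the characteristic polynomial, algebraic multiplicity of λ = -4 is 6. From dim ker(A − (-4)·I) = 2, there are exactly 2 Jordan blocks for λ = -4.
Step 2 — from the minimal polynomial, the factor (x + 4)^3 tells us the largest block for λ = -4 has size 3.
Step 3 — with total size 6, 2 blocks, and largest block 3, the block sizes (in nonincreasing order) are [3, 3].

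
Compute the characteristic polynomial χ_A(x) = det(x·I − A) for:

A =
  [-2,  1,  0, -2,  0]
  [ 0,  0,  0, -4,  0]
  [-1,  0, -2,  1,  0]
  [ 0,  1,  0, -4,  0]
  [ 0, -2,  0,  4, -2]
x^5 + 10*x^4 + 40*x^3 + 80*x^2 + 80*x + 32

Expanding det(x·I − A) (e.g. by cofactor expansion or by noting that A is similar to its Jordan form J, which has the same characteristic polynomial as A) gives
  χ_A(x) = x^5 + 10*x^4 + 40*x^3 + 80*x^2 + 80*x + 32
which factors as (x + 2)^5. The eigenvalues (with algebraic multiplicities) are λ = -2 with multiplicity 5.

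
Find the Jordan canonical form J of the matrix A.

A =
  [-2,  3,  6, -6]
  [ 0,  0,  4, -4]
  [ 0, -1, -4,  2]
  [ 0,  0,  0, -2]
J_2(-2) ⊕ J_1(-2) ⊕ J_1(-2)

The characteristic polynomial is
  det(x·I − A) = x^4 + 8*x^3 + 24*x^2 + 32*x + 16 = (x + 2)^4

Eigenvalues and multiplicities (the geometric multiplicity of λ is n − rank(A − λI), which equals the number of Jordan blocks for λ):
  λ = -2: algebraic multiplicity = 4, geometric multiplicity = 3

Determining the block sizes for each eigenvalue:
  λ = -2: 3 blocks summing to 4 forces exactly one block of size 2 and the rest size 1 → block sizes [2, 1, 1]

Assembling the blocks gives a Jordan form
J =
  [-2,  1,  0,  0]
  [ 0, -2,  0,  0]
  [ 0,  0, -2,  0]
  [ 0,  0,  0, -2]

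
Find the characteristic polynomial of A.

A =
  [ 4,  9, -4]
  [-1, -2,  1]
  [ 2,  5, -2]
x^3

Expanding det(x·I − A) (e.g. by cofactor expansion or by noting that A is similar to its Jordan form J, which has the same characteristic polynomial as A) gives
  χ_A(x) = x^3
which factors as x^3. The eigenvalues (with algebraic multiplicities) are λ = 0 with multiplicity 3.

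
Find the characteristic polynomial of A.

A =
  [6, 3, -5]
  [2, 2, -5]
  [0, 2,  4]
x^3 - 12*x^2 + 48*x - 64

Expanding det(x·I − A) (e.g. by cofactor expansion or by noting that A is similar to its Jordan form J, which has the same characteristic polynomial as A) gives
  χ_A(x) = x^3 - 12*x^2 + 48*x - 64
which factors as (x - 4)^3. The eigenvalues (with algebraic multiplicities) are λ = 4 with multiplicity 3.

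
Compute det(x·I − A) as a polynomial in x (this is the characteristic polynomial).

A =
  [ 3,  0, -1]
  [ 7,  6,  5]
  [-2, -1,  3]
x^3 - 12*x^2 + 48*x - 64

Expanding det(x·I − A) (e.g. by cofactor expansion or by noting that A is similar to its Jordan form J, which has the same characteristic polynomial as A) gives
  χ_A(x) = x^3 - 12*x^2 + 48*x - 64
which factors as (x - 4)^3. The eigenvalues (with algebraic multiplicities) are λ = 4 with multiplicity 3.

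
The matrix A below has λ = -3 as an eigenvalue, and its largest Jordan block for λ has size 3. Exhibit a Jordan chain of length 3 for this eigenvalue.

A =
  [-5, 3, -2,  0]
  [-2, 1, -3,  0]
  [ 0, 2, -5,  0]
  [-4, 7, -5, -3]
A Jordan chain for λ = -3 of length 3:
v_1 = (-2, -4, -4, -6)ᵀ
v_2 = (-2, -2, 0, -4)ᵀ
v_3 = (1, 0, 0, 0)ᵀ

Let N = A − (-3)·I. We want v_3 with N^3 v_3 = 0 but N^2 v_3 ≠ 0; then v_{j-1} := N · v_j for j = 3, …, 2.

Pick v_3 = (1, 0, 0, 0)ᵀ.
Then v_2 = N · v_3 = (-2, -2, 0, -4)ᵀ.
Then v_1 = N · v_2 = (-2, -4, -4, -6)ᵀ.

Sanity check: (A − (-3)·I) v_1 = (0, 0, 0, 0)ᵀ = 0. ✓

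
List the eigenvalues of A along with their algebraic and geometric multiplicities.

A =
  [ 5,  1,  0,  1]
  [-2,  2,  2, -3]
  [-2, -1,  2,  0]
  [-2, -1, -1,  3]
λ = 3: alg = 4, geom = 2

Step 1 — factor the characteristic polynomial to read off the algebraic multiplicities:
  χ_A(x) = (x - 3)^4

Step 2 — compute geometric multiplicities via the rank-nullity identity g(λ) = n − rank(A − λI):
  rank(A − (3)·I) = 2, so dim ker(A − (3)·I) = n − 2 = 2

Summary:
  λ = 3: algebraic multiplicity = 4, geometric multiplicity = 2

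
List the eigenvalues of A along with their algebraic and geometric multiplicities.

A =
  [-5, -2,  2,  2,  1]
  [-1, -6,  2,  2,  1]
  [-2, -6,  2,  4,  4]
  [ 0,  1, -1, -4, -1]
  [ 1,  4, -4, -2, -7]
λ = -4: alg = 5, geom = 3

Step 1 — factor the characteristic polynomial to read off the algebraic multiplicities:
  χ_A(x) = (x + 4)^5

Step 2 — compute geometric multiplicities via the rank-nullity identity g(λ) = n − rank(A − λI):
  rank(A − (-4)·I) = 2, so dim ker(A − (-4)·I) = n − 2 = 3

Summary:
  λ = -4: algebraic multiplicity = 5, geometric multiplicity = 3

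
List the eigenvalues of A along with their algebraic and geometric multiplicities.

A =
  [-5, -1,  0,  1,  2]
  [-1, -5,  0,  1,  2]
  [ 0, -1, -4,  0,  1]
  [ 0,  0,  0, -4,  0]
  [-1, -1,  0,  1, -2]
λ = -4: alg = 5, geom = 3

Step 1 — factor the characteristic polynomial to read off the algebraic multiplicities:
  χ_A(x) = (x + 4)^5

Step 2 — compute geometric multiplicities via the rank-nullity identity g(λ) = n − rank(A − λI):
  rank(A − (-4)·I) = 2, so dim ker(A − (-4)·I) = n − 2 = 3

Summary:
  λ = -4: algebraic multiplicity = 5, geometric multiplicity = 3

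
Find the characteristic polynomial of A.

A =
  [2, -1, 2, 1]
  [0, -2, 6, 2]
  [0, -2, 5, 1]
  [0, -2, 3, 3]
x^4 - 8*x^3 + 24*x^2 - 32*x + 16

Expanding det(x·I − A) (e.g. by cofactor expansion or by noting that A is similar to its Jordan form J, which has the same characteristic polynomial as A) gives
  χ_A(x) = x^4 - 8*x^3 + 24*x^2 - 32*x + 16
which factors as (x - 2)^4. The eigenvalues (with algebraic multiplicities) are λ = 2 with multiplicity 4.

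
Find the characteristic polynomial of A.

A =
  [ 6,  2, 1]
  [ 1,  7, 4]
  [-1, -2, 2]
x^3 - 15*x^2 + 75*x - 125

Expanding det(x·I − A) (e.g. by cofactor expansion or by noting that A is similar to its Jordan form J, which has the same characteristic polynomial as A) gives
  χ_A(x) = x^3 - 15*x^2 + 75*x - 125
which factors as (x - 5)^3. The eigenvalues (with algebraic multiplicities) are λ = 5 with multiplicity 3.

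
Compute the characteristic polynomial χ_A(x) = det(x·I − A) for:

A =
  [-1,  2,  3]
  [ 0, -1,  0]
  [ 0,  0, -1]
x^3 + 3*x^2 + 3*x + 1

Expanding det(x·I − A) (e.g. by cofactor expansion or by noting that A is similar to its Jordan form J, which has the same characteristic polynomial as A) gives
  χ_A(x) = x^3 + 3*x^2 + 3*x + 1
which factors as (x + 1)^3. The eigenvalues (with algebraic multiplicities) are λ = -1 with multiplicity 3.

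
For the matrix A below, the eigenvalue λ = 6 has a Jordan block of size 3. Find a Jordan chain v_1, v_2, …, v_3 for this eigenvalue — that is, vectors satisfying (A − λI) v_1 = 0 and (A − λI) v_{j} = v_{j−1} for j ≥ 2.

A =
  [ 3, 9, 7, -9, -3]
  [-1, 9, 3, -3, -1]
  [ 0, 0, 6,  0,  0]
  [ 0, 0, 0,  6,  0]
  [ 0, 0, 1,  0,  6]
A Jordan chain for λ = 6 of length 3:
v_1 = (3, 1, 0, 0, 0)ᵀ
v_2 = (7, 3, 0, 0, 1)ᵀ
v_3 = (0, 0, 1, 0, 0)ᵀ

Let N = A − (6)·I. We want v_3 with N^3 v_3 = 0 but N^2 v_3 ≠ 0; then v_{j-1} := N · v_j for j = 3, …, 2.

Pick v_3 = (0, 0, 1, 0, 0)ᵀ.
Then v_2 = N · v_3 = (7, 3, 0, 0, 1)ᵀ.
Then v_1 = N · v_2 = (3, 1, 0, 0, 0)ᵀ.

Sanity check: (A − (6)·I) v_1 = (0, 0, 0, 0, 0)ᵀ = 0. ✓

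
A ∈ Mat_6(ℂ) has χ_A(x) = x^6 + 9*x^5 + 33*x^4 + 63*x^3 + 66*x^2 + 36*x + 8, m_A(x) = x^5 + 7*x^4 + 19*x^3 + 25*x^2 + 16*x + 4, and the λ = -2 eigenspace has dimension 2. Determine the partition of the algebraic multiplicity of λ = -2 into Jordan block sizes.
Block sizes for λ = -2: [2, 1]

Step 1 — from the characteristic polynomial, algebraic multiplicity of λ = -2 is 3. From dim ker(A − (-2)·I) = 2, there are exactly 2 Jordan blocks for λ = -2.
Step 2 — from the minimal polynomial, the factor (x + 2)^2 tells us the largest block for λ = -2 has size 2.
Step 3 — with total size 3, 2 blocks, and largest block 2, the block sizes (in nonincreasing order) are [2, 1].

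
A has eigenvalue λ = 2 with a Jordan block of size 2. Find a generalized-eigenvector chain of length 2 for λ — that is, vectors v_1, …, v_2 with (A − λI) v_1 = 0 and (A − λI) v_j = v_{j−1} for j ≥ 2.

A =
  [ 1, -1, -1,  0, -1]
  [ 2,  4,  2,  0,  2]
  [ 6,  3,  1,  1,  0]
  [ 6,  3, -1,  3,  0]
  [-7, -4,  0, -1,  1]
A Jordan chain for λ = 2 of length 2:
v_1 = (-1, 2, 6, 6, -7)ᵀ
v_2 = (1, 0, 0, 0, 0)ᵀ

Let N = A − (2)·I. We want v_2 with N^2 v_2 = 0 but N^1 v_2 ≠ 0; then v_{j-1} := N · v_j for j = 2, …, 2.

Pick v_2 = (1, 0, 0, 0, 0)ᵀ.
Then v_1 = N · v_2 = (-1, 2, 6, 6, -7)ᵀ.

Sanity check: (A − (2)·I) v_1 = (0, 0, 0, 0, 0)ᵀ = 0. ✓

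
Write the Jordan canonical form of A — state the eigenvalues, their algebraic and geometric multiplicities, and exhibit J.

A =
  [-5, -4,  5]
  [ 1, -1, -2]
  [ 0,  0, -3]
J_3(-3)

The characteristic polynomial is
  det(x·I − A) = x^3 + 9*x^2 + 27*x + 27 = (x + 3)^3

Eigenvalues and multiplicities (the geometric multiplicity of λ is n − rank(A − λI), which equals the number of Jordan blocks for λ):
  λ = -3: algebraic multiplicity = 3, geometric multiplicity = 1

Determining the block sizes for each eigenvalue:
  λ = -3: one block (gm = 1), so the single block has size am = 3 → block sizes [3]

Assembling the blocks gives a Jordan form
J =
  [-3,  1,  0]
  [ 0, -3,  1]
  [ 0,  0, -3]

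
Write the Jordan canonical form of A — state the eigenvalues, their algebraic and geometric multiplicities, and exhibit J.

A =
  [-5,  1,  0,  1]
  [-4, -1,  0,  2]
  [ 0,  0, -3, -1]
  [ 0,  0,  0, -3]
J_2(-3) ⊕ J_2(-3)

The characteristic polynomial is
  det(x·I − A) = x^4 + 12*x^3 + 54*x^2 + 108*x + 81 = (x + 3)^4

Eigenvalues and multiplicities (the geometric multiplicity of λ is n − rank(A − λI), which equals the number of Jordan blocks for λ):
  λ = -3: algebraic multiplicity = 4, geometric multiplicity = 2

Determining the block sizes for each eigenvalue:
  λ = -3: with am = 4 and gm = 2, the partition is not yet determined (e.g. several partitions of 4 into 2 parts exist). Let N = A − (-3)·I. Computing rank(N^1) = 2, rank(N^2) = 0; the number of blocks of size ≥ j is rank(N^{j−1}) − rank(N^j), giving [2, 2]. So we have 2 block(s) of size 2 → block sizes [2, 2]

Assembling the blocks gives a Jordan form
J =
  [-3,  1,  0,  0]
  [ 0, -3,  0,  0]
  [ 0,  0, -3,  1]
  [ 0,  0,  0, -3]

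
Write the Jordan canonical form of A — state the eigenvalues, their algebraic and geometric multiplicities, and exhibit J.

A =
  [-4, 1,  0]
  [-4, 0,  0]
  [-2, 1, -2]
J_2(-2) ⊕ J_1(-2)

The characteristic polynomial is
  det(x·I − A) = x^3 + 6*x^2 + 12*x + 8 = (x + 2)^3

Eigenvalues and multiplicities (the geometric multiplicity of λ is n − rank(A − λI), which equals the number of Jordan blocks for λ):
  λ = -2: algebraic multiplicity = 3, geometric multiplicity = 2

Determining the block sizes for each eigenvalue:
  λ = -2: 2 blocks summing to 3 forces exactly one block of size 2 and the rest size 1 → block sizes [2, 1]

Assembling the blocks gives a Jordan form
J =
  [-2,  1,  0]
  [ 0, -2,  0]
  [ 0,  0, -2]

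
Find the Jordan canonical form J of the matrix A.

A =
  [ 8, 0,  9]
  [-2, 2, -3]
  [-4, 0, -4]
J_2(2) ⊕ J_1(2)

The characteristic polynomial is
  det(x·I − A) = x^3 - 6*x^2 + 12*x - 8 = (x - 2)^3

Eigenvalues and multiplicities (the geometric multiplicity of λ is n − rank(A − λI), which equals the number of Jordan blocks for λ):
  λ = 2: algebraic multiplicity = 3, geometric multiplicity = 2

Determining the block sizes for each eigenvalue:
  λ = 2: 2 blocks summing to 3 forces exactly one block of size 2 and the rest size 1 → block sizes [2, 1]

Assembling the blocks gives a Jordan form
J =
  [2, 1, 0]
  [0, 2, 0]
  [0, 0, 2]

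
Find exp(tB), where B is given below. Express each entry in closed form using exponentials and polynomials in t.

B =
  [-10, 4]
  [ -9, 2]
e^{tB} =
  [-6*t*exp(-4*t) + exp(-4*t), 4*t*exp(-4*t)]
  [-9*t*exp(-4*t), 6*t*exp(-4*t) + exp(-4*t)]

Strategy: write B = P · J · P⁻¹ where J is a Jordan canonical form, so e^{tB} = P · e^{tJ} · P⁻¹, and e^{tJ} can be computed block-by-block.

B has Jordan form
J =
  [-4,  1]
  [ 0, -4]
(up to reordering of blocks).

Per-block formulas:
  For a 2×2 Jordan block J_2(-4): exp(t · J_2(-4)) = e^(-4t)·(I + t·N), where N is the 2×2 nilpotent shift.

After assembling e^{tJ} and conjugating by P, we get:

e^{tB} =
  [-6*t*exp(-4*t) + exp(-4*t), 4*t*exp(-4*t)]
  [-9*t*exp(-4*t), 6*t*exp(-4*t) + exp(-4*t)]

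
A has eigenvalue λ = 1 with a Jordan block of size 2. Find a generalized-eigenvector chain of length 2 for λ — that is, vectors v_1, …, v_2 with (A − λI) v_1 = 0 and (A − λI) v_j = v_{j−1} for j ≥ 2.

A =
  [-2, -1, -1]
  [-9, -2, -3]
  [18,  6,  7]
A Jordan chain for λ = 1 of length 2:
v_1 = (-3, -9, 18)ᵀ
v_2 = (1, 0, 0)ᵀ

Let N = A − (1)·I. We want v_2 with N^2 v_2 = 0 but N^1 v_2 ≠ 0; then v_{j-1} := N · v_j for j = 2, …, 2.

Pick v_2 = (1, 0, 0)ᵀ.
Then v_1 = N · v_2 = (-3, -9, 18)ᵀ.

Sanity check: (A − (1)·I) v_1 = (0, 0, 0)ᵀ = 0. ✓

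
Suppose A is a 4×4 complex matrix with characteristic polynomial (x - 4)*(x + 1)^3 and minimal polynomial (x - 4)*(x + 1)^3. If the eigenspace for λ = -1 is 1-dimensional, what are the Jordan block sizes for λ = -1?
Block sizes for λ = -1: [3]

Step 1 — from the characteristic polynomial, algebraic multiplicity of λ = -1 is 3. From dim ker(A − (-1)·I) = 1, there are exactly 1 Jordan blocks for λ = -1.
Step 2 — from the minimal polynomial, the factor (x + 1)^3 tells us the largest block for λ = -1 has size 3.
Step 3 — with total size 3, 1 blocks, and largest block 3, the block sizes (in nonincreasing order) are [3].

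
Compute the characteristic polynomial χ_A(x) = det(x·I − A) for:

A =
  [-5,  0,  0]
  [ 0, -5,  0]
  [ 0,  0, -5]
x^3 + 15*x^2 + 75*x + 125

Expanding det(x·I − A) (e.g. by cofactor expansion or by noting that A is similar to its Jordan form J, which has the same characteristic polynomial as A) gives
  χ_A(x) = x^3 + 15*x^2 + 75*x + 125
which factors as (x + 5)^3. The eigenvalues (with algebraic multiplicities) are λ = -5 with multiplicity 3.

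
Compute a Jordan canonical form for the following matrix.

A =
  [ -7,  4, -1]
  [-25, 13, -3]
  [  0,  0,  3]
J_3(3)

The characteristic polynomial is
  det(x·I − A) = x^3 - 9*x^2 + 27*x - 27 = (x - 3)^3

Eigenvalues and multiplicities (the geometric multiplicity of λ is n − rank(A − λI), which equals the number of Jordan blocks for λ):
  λ = 3: algebraic multiplicity = 3, geometric multiplicity = 1

Determining the block sizes for each eigenvalue:
  λ = 3: one block (gm = 1), so the single block has size am = 3 → block sizes [3]

Assembling the blocks gives a Jordan form
J =
  [3, 1, 0]
  [0, 3, 1]
  [0, 0, 3]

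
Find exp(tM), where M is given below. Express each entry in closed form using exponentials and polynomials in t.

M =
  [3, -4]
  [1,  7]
e^{tM} =
  [-2*t*exp(5*t) + exp(5*t), -4*t*exp(5*t)]
  [t*exp(5*t), 2*t*exp(5*t) + exp(5*t)]

Strategy: write M = P · J · P⁻¹ where J is a Jordan canonical form, so e^{tM} = P · e^{tJ} · P⁻¹, and e^{tJ} can be computed block-by-block.

M has Jordan form
J =
  [5, 1]
  [0, 5]
(up to reordering of blocks).

Per-block formulas:
  For a 2×2 Jordan block J_2(5): exp(t · J_2(5)) = e^(5t)·(I + t·N), where N is the 2×2 nilpotent shift.

After assembling e^{tJ} and conjugating by P, we get:

e^{tM} =
  [-2*t*exp(5*t) + exp(5*t), -4*t*exp(5*t)]
  [t*exp(5*t), 2*t*exp(5*t) + exp(5*t)]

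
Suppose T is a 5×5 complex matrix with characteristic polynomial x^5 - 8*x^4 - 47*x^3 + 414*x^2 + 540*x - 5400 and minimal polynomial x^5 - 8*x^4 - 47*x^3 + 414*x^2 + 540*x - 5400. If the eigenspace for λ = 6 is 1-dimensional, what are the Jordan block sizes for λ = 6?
Block sizes for λ = 6: [3]

Step 1 — from the characteristic polynomial, algebraic multiplicity of λ = 6 is 3. From dim ker(T − (6)·I) = 1, there are exactly 1 Jordan blocks for λ = 6.
Step 2 — from the minimal polynomial, the factor (x − 6)^3 tells us the largest block for λ = 6 has size 3.
Step 3 — with total size 3, 1 blocks, and largest block 3, the block sizes (in nonincreasing order) are [3].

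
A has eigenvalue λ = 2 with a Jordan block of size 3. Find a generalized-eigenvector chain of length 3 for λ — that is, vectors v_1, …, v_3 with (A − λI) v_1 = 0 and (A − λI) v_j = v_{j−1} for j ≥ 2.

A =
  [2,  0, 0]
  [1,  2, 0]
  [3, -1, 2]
A Jordan chain for λ = 2 of length 3:
v_1 = (0, 0, -1)ᵀ
v_2 = (0, 1, 3)ᵀ
v_3 = (1, 0, 0)ᵀ

Let N = A − (2)·I. We want v_3 with N^3 v_3 = 0 but N^2 v_3 ≠ 0; then v_{j-1} := N · v_j for j = 3, …, 2.

Pick v_3 = (1, 0, 0)ᵀ.
Then v_2 = N · v_3 = (0, 1, 3)ᵀ.
Then v_1 = N · v_2 = (0, 0, -1)ᵀ.

Sanity check: (A − (2)·I) v_1 = (0, 0, 0)ᵀ = 0. ✓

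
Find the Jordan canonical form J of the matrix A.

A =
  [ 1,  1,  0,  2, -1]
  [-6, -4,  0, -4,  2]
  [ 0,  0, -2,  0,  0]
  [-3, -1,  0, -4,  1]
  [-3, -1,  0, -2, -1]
J_2(-2) ⊕ J_1(-2) ⊕ J_1(-2) ⊕ J_1(-2)

The characteristic polynomial is
  det(x·I − A) = x^5 + 10*x^4 + 40*x^3 + 80*x^2 + 80*x + 32 = (x + 2)^5

Eigenvalues and multiplicities (the geometric multiplicity of λ is n − rank(A − λI), which equals the number of Jordan blocks for λ):
  λ = -2: algebraic multiplicity = 5, geometric multiplicity = 4

Determining the block sizes for each eigenvalue:
  λ = -2: 4 blocks summing to 5 forces exactly one block of size 2 and the rest size 1 → block sizes [2, 1, 1, 1]

Assembling the blocks gives a Jordan form
J =
  [-2,  1,  0,  0,  0]
  [ 0, -2,  0,  0,  0]
  [ 0,  0, -2,  0,  0]
  [ 0,  0,  0, -2,  0]
  [ 0,  0,  0,  0, -2]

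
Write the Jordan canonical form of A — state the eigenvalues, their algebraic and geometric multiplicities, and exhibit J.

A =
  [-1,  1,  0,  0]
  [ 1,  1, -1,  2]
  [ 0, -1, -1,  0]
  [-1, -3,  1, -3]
J_3(-1) ⊕ J_1(-1)

The characteristic polynomial is
  det(x·I − A) = x^4 + 4*x^3 + 6*x^2 + 4*x + 1 = (x + 1)^4

Eigenvalues and multiplicities (the geometric multiplicity of λ is n − rank(A − λI), which equals the number of Jordan blocks for λ):
  λ = -1: algebraic multiplicity = 4, geometric multiplicity = 2

Determining the block sizes for each eigenvalue:
  λ = -1: with am = 4 and gm = 2, the partition is not yet determined (e.g. several partitions of 4 into 2 parts exist). Let N = A − (-1)·I. Computing rank(N^1) = 2, rank(N^2) = 1, rank(N^3) = 0; the number of blocks of size ≥ j is rank(N^{j−1}) − rank(N^j), giving [2, 1, 1]. So we have 1 block(s) of size 3, 1 block(s) of size 1 → block sizes [3, 1]

Assembling the blocks gives a Jordan form
J =
  [-1,  1,  0,  0]
  [ 0, -1,  1,  0]
  [ 0,  0, -1,  0]
  [ 0,  0,  0, -1]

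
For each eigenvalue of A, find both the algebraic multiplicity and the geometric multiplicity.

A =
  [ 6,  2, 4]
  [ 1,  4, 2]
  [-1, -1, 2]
λ = 4: alg = 3, geom = 1

Step 1 — factor the characteristic polynomial to read off the algebraic multiplicities:
  χ_A(x) = (x - 4)^3

Step 2 — compute geometric multiplicities via the rank-nullity identity g(λ) = n − rank(A − λI):
  rank(A − (4)·I) = 2, so dim ker(A − (4)·I) = n − 2 = 1

Summary:
  λ = 4: algebraic multiplicity = 3, geometric multiplicity = 1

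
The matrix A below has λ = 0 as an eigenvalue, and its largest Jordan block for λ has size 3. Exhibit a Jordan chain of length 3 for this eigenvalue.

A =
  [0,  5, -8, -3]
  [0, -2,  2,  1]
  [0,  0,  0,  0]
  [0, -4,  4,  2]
A Jordan chain for λ = 0 of length 3:
v_1 = (2, 0, 0, 0)ᵀ
v_2 = (5, -2, 0, -4)ᵀ
v_3 = (0, 1, 0, 0)ᵀ

Let N = A − (0)·I. We want v_3 with N^3 v_3 = 0 but N^2 v_3 ≠ 0; then v_{j-1} := N · v_j for j = 3, …, 2.

Pick v_3 = (0, 1, 0, 0)ᵀ.
Then v_2 = N · v_3 = (5, -2, 0, -4)ᵀ.
Then v_1 = N · v_2 = (2, 0, 0, 0)ᵀ.

Sanity check: (A − (0)·I) v_1 = (0, 0, 0, 0)ᵀ = 0. ✓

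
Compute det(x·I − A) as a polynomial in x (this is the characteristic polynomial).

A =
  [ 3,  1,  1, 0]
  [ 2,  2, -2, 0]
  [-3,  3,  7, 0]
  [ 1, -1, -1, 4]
x^4 - 16*x^3 + 96*x^2 - 256*x + 256

Expanding det(x·I − A) (e.g. by cofactor expansion or by noting that A is similar to its Jordan form J, which has the same characteristic polynomial as A) gives
  χ_A(x) = x^4 - 16*x^3 + 96*x^2 - 256*x + 256
which factors as (x - 4)^4. The eigenvalues (with algebraic multiplicities) are λ = 4 with multiplicity 4.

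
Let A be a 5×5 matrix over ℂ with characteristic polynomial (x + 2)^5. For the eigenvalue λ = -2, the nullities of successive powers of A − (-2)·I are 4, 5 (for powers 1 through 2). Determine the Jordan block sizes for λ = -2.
Block sizes for λ = -2: [2, 1, 1, 1]

From the dimensions of kernels of powers, the number of Jordan blocks of size at least j is d_j − d_{j−1} where d_j = dim ker(N^j) (with d_0 = 0). Computing the differences gives [4, 1].
The number of blocks of size exactly k is (#blocks of size ≥ k) − (#blocks of size ≥ k + 1), so the partition is: 3 block(s) of size 1, 1 block(s) of size 2.
In nonincreasing order the block sizes are [2, 1, 1, 1].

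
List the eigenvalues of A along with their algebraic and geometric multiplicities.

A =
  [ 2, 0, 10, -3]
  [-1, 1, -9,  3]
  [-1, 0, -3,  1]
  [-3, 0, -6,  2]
λ = -1: alg = 1, geom = 1; λ = 1: alg = 3, geom = 1

Step 1 — factor the characteristic polynomial to read off the algebraic multiplicities:
  χ_A(x) = (x - 1)^3*(x + 1)

Step 2 — compute geometric multiplicities via the rank-nullity identity g(λ) = n − rank(A − λI):
  rank(A − (-1)·I) = 3, so dim ker(A − (-1)·I) = n − 3 = 1
  rank(A − (1)·I) = 3, so dim ker(A − (1)·I) = n − 3 = 1

Summary:
  λ = -1: algebraic multiplicity = 1, geometric multiplicity = 1
  λ = 1: algebraic multiplicity = 3, geometric multiplicity = 1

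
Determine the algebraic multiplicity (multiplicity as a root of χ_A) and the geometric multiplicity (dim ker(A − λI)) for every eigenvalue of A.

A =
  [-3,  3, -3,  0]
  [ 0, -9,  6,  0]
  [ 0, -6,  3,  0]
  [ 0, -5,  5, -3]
λ = -3: alg = 4, geom = 3

Step 1 — factor the characteristic polynomial to read off the algebraic multiplicities:
  χ_A(x) = (x + 3)^4

Step 2 — compute geometric multiplicities via the rank-nullity identity g(λ) = n − rank(A − λI):
  rank(A − (-3)·I) = 1, so dim ker(A − (-3)·I) = n − 1 = 3

Summary:
  λ = -3: algebraic multiplicity = 4, geometric multiplicity = 3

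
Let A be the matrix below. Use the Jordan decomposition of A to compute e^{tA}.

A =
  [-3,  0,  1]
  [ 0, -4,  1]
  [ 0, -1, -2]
e^{tA} =
  [exp(-3*t), -t^2*exp(-3*t)/2, t^2*exp(-3*t)/2 + t*exp(-3*t)]
  [0, -t*exp(-3*t) + exp(-3*t), t*exp(-3*t)]
  [0, -t*exp(-3*t), t*exp(-3*t) + exp(-3*t)]

Strategy: write A = P · J · P⁻¹ where J is a Jordan canonical form, so e^{tA} = P · e^{tJ} · P⁻¹, and e^{tJ} can be computed block-by-block.

A has Jordan form
J =
  [-3,  1,  0]
  [ 0, -3,  1]
  [ 0,  0, -3]
(up to reordering of blocks).

Per-block formulas:
  For a 3×3 Jordan block J_3(-3): exp(t · J_3(-3)) = e^(-3t)·(I + t·N + (t^2/2)·N^2), where N is the 3×3 nilpotent shift.

After assembling e^{tJ} and conjugating by P, we get:

e^{tA} =
  [exp(-3*t), -t^2*exp(-3*t)/2, t^2*exp(-3*t)/2 + t*exp(-3*t)]
  [0, -t*exp(-3*t) + exp(-3*t), t*exp(-3*t)]
  [0, -t*exp(-3*t), t*exp(-3*t) + exp(-3*t)]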